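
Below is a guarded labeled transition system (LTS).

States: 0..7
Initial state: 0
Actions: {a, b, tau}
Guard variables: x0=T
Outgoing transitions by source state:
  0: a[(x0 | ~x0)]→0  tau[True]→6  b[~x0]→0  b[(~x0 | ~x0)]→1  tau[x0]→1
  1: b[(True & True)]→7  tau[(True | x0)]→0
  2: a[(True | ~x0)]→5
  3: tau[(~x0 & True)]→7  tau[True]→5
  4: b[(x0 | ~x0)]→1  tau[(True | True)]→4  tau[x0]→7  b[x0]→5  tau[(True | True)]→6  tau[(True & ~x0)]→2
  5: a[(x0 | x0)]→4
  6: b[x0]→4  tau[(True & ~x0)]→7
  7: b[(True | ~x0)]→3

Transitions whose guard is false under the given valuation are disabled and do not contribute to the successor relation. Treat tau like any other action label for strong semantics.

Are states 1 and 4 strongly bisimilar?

Bisimulation quotient by refinement:
  P[0] = {{0,1,2,3,4,5,6,7}}
  P[1] = {{0},{1,4},{2,5},{3},{6,7}}
  P[2] = {{0},{1},{2},{3},{4},{5},{6},{7}}
8 equivalence class(es) (converged in 3)
class of 1: {1}; class of 4: {4}

Answer: NOT BISIMILAR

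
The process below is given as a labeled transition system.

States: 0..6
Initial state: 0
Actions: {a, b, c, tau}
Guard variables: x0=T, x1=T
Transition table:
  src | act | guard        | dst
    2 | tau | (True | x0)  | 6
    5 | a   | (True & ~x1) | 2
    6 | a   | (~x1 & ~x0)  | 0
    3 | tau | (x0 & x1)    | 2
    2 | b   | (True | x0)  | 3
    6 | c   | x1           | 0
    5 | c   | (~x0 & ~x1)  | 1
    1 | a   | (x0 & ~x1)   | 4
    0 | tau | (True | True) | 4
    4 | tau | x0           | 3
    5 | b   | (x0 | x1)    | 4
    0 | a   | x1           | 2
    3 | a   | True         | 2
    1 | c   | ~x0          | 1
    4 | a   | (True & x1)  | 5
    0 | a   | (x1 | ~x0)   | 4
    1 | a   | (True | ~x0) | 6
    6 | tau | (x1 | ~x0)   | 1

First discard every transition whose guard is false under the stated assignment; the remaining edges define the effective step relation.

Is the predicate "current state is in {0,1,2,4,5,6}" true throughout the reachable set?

Answer: INVARIANT VIOLATED at state 3

Trace:
Safe = {0,1,2,4,5,6}
Reach set: {0,1,2,3,4,5,6}
  0: ok
  1: ok
  2: ok
  3: ✗ unsafe
  4: ok
  5: ok
  6: ok
counterexample path to 3: tau·tau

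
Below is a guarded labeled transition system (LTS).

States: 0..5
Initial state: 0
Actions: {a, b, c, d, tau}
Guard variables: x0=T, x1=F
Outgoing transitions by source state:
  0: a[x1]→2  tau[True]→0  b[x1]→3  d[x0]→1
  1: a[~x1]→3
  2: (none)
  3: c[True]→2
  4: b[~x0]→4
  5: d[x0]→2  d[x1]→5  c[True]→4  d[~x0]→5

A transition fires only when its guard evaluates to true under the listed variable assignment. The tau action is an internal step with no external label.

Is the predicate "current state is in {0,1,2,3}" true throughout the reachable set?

Allowed set {0,1,2,3}
Reachable = {0,1,2,3}
  0: ok
  1: ok
  2: ok
  3: ok

Answer: INVARIANT HOLDS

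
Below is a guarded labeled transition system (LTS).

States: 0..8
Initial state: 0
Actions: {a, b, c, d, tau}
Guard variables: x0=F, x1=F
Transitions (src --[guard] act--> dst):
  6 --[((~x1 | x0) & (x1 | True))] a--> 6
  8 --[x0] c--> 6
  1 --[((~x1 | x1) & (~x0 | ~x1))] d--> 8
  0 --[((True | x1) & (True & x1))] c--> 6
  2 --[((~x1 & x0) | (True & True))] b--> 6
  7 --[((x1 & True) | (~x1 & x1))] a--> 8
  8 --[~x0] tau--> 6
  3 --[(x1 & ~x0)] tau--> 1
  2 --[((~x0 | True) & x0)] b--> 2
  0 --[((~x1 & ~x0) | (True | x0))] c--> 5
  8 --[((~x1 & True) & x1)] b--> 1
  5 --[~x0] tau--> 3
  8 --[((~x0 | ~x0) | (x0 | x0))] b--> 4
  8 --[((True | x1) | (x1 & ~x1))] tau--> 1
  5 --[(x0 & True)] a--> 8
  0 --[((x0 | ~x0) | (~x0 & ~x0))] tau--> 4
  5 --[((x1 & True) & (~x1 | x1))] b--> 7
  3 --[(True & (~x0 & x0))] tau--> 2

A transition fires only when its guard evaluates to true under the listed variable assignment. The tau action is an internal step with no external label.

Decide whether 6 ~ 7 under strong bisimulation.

Answer: NOT BISIMILAR

Trace:
Compute ~ classes (split until stable):
  P[0] = {{0,1,2,3,4,5,6,7,8}}
  P[1] = {{0},{1},{2},{3,4,7},{5},{6},{8}}
Fixed point at round 2; 7 class(es).
class of 6: {6}; class of 7: {3,4,7}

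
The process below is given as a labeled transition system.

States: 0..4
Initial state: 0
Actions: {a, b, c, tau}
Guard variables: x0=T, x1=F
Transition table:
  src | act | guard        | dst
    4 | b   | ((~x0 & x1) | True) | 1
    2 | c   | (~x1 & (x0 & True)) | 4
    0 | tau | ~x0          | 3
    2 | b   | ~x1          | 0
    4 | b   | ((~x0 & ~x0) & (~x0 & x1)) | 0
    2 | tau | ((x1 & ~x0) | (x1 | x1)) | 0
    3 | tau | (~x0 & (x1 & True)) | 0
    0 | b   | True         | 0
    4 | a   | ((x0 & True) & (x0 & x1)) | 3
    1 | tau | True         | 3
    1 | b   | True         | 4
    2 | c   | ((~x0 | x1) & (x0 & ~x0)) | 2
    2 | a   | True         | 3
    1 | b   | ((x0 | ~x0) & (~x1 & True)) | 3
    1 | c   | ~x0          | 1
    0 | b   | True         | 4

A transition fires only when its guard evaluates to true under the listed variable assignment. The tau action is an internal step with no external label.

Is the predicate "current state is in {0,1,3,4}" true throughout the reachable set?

Answer: INVARIANT HOLDS

Trace:
Allowed set {0,1,3,4}
Reach set: {0,1,3,4}
  0: safe
  1: safe
  3: safe
  4: safe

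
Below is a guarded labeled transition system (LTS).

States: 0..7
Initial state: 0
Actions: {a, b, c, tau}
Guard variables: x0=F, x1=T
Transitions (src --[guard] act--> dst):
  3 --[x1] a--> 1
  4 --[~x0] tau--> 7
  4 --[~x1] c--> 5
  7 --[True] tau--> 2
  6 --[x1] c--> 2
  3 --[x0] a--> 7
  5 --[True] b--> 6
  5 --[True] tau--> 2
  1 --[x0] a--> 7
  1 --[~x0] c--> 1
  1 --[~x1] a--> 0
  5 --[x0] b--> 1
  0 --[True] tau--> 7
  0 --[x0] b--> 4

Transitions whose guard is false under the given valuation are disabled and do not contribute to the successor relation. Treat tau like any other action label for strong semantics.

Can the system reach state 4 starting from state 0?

After dropping false guards: 8 live edges.
depth 0: {0}
depth 1: {7}  cumulative {0,7}
depth 2: {2}  cumulative {0,2,7}
R = {0,2,7}

Answer: UNREACHABLE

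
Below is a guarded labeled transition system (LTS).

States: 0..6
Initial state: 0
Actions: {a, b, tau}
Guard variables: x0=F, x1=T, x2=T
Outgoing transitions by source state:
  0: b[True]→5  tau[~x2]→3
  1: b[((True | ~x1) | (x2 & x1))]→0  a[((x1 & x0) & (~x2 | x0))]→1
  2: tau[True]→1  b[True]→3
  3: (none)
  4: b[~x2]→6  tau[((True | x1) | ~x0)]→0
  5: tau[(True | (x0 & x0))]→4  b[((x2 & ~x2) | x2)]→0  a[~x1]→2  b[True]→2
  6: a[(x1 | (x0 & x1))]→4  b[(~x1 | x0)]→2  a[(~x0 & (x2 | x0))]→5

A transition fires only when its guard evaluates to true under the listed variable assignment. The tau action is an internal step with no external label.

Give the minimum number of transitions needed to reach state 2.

Answer: 2

Analysis:
BFS to 2:
  Layer 0: {0}
  Layer 1: {5}
  Layer 2: {2,4}
first hit 2 at d=2 via b·b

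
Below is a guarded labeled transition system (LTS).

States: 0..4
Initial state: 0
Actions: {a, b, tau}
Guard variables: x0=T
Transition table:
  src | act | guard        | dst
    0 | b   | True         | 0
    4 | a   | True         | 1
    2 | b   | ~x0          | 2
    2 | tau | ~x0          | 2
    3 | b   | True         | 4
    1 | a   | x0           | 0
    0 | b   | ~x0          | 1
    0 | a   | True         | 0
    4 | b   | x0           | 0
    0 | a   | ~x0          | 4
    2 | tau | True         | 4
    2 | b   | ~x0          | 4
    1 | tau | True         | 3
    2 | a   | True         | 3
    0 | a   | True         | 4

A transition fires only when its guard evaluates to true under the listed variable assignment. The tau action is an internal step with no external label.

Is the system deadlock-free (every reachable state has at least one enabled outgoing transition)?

Answer: DEADLOCK-FREE

Analysis:
R = {0,1,3,4}
  0: a→0  a→4  b→0  [deg 3]
  1: a→0  tau→3  [deg 2]
  3: b→4  [deg 1]
  4: a→1  b→0  [deg 2]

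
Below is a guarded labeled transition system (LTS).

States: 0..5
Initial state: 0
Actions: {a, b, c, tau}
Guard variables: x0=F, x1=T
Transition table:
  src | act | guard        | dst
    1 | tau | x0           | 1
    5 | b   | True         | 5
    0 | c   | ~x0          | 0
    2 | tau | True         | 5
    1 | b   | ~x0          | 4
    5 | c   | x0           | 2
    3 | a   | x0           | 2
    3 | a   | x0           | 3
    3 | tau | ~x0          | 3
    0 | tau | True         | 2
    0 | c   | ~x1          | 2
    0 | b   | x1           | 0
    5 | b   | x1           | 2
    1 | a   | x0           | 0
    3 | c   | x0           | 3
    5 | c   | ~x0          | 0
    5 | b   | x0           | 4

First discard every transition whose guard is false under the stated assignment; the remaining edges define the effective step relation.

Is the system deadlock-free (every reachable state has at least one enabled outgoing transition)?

Reach set: {0,2,5}
  0: b→0  c→0  tau→2  [deg 3]
  2: tau→5  [deg 1]
  5: b→2  b→5  c→0  [deg 3]

Answer: DEADLOCK-FREE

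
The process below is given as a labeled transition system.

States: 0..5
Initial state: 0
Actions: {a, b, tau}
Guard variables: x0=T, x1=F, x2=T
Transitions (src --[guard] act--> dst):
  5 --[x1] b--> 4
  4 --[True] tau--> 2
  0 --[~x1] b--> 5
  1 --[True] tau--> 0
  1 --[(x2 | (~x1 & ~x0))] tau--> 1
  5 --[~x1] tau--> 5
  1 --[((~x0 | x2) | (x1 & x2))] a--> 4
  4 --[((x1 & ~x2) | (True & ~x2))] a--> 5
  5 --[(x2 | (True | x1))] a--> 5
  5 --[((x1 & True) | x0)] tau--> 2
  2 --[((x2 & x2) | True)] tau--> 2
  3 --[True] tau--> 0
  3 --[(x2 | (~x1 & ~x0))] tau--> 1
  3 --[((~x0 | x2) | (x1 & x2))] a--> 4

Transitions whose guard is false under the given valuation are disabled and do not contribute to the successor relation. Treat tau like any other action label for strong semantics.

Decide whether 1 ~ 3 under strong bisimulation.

Refine partition for ~:
  π0 = {{0,1,2,3,4,5}}
  π1 = {{0},{1,3,5},{2,4}}
  π2 = {{0},{1,3},{2,4},{5}}
Fixed point at round 3; 4 class(es).
[1]={1,3}  [3]={1,3}

Answer: BISIMILAR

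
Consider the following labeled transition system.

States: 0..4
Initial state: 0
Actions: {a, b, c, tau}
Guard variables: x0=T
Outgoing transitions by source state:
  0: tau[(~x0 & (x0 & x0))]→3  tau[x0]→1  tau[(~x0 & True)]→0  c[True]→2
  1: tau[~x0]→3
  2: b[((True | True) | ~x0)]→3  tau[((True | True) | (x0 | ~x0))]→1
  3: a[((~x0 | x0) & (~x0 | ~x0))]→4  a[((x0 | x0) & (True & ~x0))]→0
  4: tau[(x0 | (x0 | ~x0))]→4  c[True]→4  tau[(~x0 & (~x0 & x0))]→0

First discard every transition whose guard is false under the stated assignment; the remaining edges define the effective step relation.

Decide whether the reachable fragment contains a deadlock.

R = {0,1,2,3}
  0: c→2  tau→1  [2 out]
  1: ∅  [no exit]
  2: b→3  tau→1  [2 out]
  3: ∅  [no exit]
witness 1: tau

Answer: DEADLOCK at state 1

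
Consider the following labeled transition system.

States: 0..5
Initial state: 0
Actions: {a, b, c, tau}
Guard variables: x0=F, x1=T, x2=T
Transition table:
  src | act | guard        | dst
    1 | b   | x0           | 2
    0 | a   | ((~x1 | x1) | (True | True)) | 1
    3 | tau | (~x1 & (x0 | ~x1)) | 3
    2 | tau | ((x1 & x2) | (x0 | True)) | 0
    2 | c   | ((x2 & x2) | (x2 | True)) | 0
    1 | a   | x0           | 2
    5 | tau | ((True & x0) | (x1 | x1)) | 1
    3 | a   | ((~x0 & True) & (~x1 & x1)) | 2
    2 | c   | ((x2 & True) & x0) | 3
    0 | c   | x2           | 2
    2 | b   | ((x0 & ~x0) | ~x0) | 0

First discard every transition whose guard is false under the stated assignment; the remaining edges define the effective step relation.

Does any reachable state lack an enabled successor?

Reachable = {0,1,2}
  0: a→1  c→2  [deg 2]
  1: ∅  [STUCK]
  2: b→0  c→0  tau→0  [deg 3]
Path to 1: a

Answer: DEADLOCK at state 1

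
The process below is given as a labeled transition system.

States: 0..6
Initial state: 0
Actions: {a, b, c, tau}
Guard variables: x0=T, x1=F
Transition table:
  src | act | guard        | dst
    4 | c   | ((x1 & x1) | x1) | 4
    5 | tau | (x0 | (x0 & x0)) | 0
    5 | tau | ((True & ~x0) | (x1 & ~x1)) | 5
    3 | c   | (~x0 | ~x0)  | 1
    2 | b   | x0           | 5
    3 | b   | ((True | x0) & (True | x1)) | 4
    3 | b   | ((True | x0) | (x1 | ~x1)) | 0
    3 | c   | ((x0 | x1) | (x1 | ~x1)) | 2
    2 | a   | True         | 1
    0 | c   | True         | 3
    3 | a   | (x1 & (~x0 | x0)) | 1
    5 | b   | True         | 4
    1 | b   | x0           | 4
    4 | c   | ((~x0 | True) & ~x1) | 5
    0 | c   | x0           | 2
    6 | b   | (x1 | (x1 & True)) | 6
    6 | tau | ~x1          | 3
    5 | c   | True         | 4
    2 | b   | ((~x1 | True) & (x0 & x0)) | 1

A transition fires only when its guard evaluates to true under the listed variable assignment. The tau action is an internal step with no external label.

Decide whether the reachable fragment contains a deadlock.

Answer: DEADLOCK-FREE

Analysis:
R = {0,1,2,3,4,5}
  0: c→2  c→3  [2 exit(s)]
  1: b→4  [1 exit(s)]
  2: a→1  b→1  b→5  [3 exit(s)]
  3: b→0  b→4  c→2  [3 exit(s)]
  4: c→5  [1 exit(s)]
  5: b→4  c→4  tau→0  [3 exit(s)]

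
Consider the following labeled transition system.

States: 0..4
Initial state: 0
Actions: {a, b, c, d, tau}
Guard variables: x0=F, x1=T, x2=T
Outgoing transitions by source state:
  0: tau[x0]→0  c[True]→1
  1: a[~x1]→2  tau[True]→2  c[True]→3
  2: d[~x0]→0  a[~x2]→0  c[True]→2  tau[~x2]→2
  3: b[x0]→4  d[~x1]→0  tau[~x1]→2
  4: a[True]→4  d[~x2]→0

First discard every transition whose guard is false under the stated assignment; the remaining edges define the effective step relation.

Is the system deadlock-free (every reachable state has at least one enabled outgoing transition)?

Answer: DEADLOCK at state 3

Analysis:
R = {0,1,2,3}
  0: c→1  [1 exit(s)]
  1: c→3  tau→2  [2 exit(s)]
  2: c→2  d→0  [2 exit(s)]
  3: ∅  [no exit]
Path to 3: c·c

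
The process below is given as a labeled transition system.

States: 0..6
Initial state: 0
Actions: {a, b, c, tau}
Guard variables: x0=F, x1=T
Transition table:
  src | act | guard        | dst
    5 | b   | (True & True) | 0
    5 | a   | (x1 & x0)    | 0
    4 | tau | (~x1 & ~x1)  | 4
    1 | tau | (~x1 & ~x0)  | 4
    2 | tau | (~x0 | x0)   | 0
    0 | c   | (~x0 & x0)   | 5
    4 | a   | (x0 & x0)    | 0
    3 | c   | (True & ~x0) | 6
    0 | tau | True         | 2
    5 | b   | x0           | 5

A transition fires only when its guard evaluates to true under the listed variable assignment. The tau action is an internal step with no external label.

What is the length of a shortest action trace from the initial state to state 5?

Answer: UNREACHABLE

Working:
Layered search for 5:
  L0 = {0}
  L1 = {2}
5 never appears.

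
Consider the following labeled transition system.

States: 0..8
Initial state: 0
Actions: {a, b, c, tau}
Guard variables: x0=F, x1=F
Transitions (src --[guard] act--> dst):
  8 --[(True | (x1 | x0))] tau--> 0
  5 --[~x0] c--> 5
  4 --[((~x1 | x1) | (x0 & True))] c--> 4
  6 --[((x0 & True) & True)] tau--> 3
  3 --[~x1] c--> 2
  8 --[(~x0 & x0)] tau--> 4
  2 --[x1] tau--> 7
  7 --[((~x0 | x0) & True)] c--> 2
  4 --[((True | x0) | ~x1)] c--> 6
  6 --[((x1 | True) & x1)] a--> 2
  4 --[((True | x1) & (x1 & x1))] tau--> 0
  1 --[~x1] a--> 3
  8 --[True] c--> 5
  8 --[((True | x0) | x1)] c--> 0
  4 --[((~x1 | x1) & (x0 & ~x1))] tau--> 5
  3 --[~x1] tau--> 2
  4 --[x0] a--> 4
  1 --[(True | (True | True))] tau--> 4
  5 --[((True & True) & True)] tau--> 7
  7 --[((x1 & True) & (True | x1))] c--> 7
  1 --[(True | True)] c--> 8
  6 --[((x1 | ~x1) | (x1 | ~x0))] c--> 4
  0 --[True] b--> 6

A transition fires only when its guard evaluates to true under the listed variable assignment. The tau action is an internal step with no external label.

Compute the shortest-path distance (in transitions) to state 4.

Answer: 2

Analysis:
BFS to 4:
  L0 = {0}
  L1 = {6}
  L2 = {4}
depth(4)=2, e.g. b·c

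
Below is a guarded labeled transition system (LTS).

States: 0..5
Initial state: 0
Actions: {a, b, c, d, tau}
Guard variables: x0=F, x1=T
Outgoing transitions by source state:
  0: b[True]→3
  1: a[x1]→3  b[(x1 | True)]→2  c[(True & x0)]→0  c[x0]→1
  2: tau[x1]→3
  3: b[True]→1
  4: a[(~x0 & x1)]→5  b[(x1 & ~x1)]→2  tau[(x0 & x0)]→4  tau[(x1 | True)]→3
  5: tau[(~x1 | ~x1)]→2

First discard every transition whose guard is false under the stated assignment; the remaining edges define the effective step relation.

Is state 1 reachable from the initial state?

After dropping false guards: 7 live edges.
Layer 0: {0}
Layer 1: {3}  now seen {0,3}
Layer 2: {1}  now seen {0,1,3}
Layer 3: {2}  now seen {0,1,2,3}
Reachable = {0,1,2,3}
trace reaching 1: b·b

Answer: REACHABLE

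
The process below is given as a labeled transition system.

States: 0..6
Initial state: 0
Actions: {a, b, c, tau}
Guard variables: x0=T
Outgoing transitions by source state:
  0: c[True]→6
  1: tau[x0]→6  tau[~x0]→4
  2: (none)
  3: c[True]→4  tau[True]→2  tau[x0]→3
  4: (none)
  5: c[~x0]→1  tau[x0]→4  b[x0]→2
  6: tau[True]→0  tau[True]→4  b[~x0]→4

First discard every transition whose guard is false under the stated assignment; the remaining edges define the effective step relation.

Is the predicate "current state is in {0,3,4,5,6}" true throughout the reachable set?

Answer: INVARIANT HOLDS

Trace:
Safe = {0,3,4,5,6}
Reach set: {0,4,6}
  0: safe
  4: safe
  6: safe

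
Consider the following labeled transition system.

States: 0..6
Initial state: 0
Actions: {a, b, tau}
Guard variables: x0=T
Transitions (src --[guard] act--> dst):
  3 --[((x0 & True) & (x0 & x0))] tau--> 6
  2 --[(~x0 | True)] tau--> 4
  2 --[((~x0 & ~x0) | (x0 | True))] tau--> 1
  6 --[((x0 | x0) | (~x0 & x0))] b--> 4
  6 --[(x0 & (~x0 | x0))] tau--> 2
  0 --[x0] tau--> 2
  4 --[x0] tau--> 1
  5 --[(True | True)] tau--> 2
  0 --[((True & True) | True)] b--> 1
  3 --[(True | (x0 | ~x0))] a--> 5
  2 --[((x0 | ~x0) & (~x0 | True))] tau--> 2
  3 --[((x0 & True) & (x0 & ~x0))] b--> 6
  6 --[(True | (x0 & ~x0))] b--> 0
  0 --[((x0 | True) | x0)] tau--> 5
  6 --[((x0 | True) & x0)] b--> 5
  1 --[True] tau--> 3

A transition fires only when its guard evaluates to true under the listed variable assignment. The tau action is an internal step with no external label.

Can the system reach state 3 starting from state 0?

Guard filter leaves 15 enabled edge(s).
Layer 0: {0}
Layer 1: {1,2,5}  total {0,1,2,5}
Layer 2: {3,4}  total {0,1,2,3,4,5}
Layer 3: {6}  total {0,1,2,3,4,5,6}
R = {0,1,2,3,4,5,6}
trace reaching 3: b·tau

Answer: REACHABLE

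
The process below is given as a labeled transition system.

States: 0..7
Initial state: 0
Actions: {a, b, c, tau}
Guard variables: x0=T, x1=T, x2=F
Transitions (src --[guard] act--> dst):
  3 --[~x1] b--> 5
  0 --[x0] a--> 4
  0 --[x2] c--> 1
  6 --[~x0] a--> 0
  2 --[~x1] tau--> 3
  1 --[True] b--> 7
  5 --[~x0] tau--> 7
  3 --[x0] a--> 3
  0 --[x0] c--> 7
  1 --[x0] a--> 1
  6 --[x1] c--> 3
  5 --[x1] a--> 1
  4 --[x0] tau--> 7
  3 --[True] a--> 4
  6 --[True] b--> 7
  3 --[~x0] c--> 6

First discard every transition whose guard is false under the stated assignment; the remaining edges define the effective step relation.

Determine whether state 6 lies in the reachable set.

10 transition(s) survive guard evaluation.
depth 0: {0}
depth 1: {4,7}  cumulative {0,4,7}
Reach set: {0,4,7}

Answer: UNREACHABLE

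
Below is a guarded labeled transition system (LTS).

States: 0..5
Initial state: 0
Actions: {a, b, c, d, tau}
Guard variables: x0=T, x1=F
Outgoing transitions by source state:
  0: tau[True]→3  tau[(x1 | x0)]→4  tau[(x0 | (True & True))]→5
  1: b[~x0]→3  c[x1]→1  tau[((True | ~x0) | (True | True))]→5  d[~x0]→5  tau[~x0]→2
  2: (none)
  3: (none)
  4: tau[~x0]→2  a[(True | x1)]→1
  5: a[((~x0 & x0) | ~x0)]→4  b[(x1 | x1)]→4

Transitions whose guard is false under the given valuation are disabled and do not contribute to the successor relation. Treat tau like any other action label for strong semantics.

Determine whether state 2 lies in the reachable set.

Answer: UNREACHABLE

Trace:
After dropping false guards: 5 live edges.
depth 0: {0}
depth 1: {3,4,5}  now seen {0,3,4,5}
depth 2: {1}  now seen {0,1,3,4,5}
R = {0,1,3,4,5}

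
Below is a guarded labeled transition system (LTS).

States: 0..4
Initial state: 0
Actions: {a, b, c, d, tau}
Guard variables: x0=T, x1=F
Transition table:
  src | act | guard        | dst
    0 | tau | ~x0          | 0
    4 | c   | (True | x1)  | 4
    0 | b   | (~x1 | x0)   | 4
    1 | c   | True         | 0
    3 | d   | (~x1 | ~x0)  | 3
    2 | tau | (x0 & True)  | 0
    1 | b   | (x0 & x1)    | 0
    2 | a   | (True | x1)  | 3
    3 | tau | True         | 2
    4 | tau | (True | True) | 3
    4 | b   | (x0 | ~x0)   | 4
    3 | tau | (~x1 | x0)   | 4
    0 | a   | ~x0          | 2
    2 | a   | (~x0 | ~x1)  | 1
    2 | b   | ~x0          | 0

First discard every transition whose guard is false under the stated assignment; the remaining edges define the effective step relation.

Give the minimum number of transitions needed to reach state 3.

Breadth-first toward 3:
  Layer 0: {0}
  Layer 1: {4}
  Layer 2: {3}
depth(3)=2, e.g. b·tau

Answer: 2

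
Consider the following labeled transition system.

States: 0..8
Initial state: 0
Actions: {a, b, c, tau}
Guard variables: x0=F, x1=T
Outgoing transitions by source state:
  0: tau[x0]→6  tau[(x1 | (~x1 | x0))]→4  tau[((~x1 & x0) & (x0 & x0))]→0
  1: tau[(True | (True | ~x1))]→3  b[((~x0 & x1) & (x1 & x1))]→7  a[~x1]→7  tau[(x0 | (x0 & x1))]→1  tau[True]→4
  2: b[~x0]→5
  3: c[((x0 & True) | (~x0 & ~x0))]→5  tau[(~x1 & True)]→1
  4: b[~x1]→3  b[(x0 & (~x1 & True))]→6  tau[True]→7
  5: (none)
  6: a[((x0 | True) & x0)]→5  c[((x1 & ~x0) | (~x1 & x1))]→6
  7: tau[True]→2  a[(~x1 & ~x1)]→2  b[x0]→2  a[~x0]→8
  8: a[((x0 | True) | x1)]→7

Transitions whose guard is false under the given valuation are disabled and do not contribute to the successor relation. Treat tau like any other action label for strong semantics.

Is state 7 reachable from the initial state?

After dropping false guards: 11 live edges.
Layer 0: {0}
Layer 1: {4}  now seen {0,4}
Layer 2: {7}  now seen {0,4,7}
Layer 3: {2,8}  now seen {0,2,4,7,8}
Layer 4: {5}  now seen {0,2,4,5,7,8}
Reach set: {0,2,4,5,7,8}
witness 7: tau·tau

Answer: REACHABLE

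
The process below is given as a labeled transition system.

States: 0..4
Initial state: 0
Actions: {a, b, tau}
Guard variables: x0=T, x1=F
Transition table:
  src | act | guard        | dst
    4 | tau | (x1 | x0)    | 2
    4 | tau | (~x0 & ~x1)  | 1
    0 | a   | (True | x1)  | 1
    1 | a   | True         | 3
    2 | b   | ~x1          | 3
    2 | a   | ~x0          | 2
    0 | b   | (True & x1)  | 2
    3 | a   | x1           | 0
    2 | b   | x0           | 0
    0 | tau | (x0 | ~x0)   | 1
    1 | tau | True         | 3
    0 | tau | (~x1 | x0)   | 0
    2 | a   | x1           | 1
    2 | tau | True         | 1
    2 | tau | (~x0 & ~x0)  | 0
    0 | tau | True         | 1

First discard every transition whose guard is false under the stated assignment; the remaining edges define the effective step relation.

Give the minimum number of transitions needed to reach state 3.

Answer: 2

Working:
Breadth-first toward 3:
  Layer 0: {0}
  Layer 1: {1}
  Layer 2: {3}
first hit 3 at d=2 via a·a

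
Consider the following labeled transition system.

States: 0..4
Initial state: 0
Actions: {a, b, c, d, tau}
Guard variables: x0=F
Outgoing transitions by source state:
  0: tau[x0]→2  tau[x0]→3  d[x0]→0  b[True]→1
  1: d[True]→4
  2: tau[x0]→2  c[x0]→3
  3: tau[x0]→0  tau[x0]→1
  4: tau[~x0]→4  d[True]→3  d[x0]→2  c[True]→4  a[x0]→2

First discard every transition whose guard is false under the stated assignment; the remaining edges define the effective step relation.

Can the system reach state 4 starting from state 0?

Answer: REACHABLE

Working:
Guard filter leaves 5 enabled edge(s).
depth 0: {0}
depth 1: {1}  now seen {0,1}
depth 2: {4}  now seen {0,1,4}
depth 3: {3}  now seen {0,1,3,4}
Reachable = {0,1,3,4}
trace reaching 4: b·d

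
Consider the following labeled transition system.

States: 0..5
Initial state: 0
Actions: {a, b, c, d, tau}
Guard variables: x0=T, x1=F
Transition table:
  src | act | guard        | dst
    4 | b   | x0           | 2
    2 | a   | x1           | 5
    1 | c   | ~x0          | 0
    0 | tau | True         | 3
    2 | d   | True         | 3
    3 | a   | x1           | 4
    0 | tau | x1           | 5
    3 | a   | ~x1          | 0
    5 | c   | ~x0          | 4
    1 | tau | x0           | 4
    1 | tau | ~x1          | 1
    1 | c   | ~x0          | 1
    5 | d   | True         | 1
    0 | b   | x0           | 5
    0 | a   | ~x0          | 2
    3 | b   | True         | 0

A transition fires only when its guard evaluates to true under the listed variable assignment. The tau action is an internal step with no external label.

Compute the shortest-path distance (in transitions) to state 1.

Layered search for 1:
  depth 0: {0}
  depth 1: {3,5}
  depth 2: {1}
depth(1)=2, e.g. b·d

Answer: 2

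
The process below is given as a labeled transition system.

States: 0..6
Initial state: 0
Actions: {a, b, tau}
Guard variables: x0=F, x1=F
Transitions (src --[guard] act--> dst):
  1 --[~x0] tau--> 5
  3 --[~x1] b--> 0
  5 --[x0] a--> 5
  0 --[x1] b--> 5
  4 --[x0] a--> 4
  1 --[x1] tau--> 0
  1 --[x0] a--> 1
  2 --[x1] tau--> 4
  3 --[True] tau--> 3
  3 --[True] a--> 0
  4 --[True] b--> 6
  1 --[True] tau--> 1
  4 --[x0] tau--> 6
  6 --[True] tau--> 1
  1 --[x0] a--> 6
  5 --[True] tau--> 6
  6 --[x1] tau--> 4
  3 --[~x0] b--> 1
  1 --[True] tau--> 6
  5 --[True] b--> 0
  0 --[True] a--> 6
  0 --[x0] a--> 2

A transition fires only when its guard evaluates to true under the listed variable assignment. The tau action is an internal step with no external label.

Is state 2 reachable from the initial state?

Answer: UNREACHABLE

Analysis:
Guard filter leaves 12 enabled edge(s).
Layer 0: {0}
Layer 1: {6}  cumulative {0,6}
Layer 2: {1}  cumulative {0,1,6}
Layer 3: {5}  cumulative {0,1,5,6}
Reachable = {0,1,5,6}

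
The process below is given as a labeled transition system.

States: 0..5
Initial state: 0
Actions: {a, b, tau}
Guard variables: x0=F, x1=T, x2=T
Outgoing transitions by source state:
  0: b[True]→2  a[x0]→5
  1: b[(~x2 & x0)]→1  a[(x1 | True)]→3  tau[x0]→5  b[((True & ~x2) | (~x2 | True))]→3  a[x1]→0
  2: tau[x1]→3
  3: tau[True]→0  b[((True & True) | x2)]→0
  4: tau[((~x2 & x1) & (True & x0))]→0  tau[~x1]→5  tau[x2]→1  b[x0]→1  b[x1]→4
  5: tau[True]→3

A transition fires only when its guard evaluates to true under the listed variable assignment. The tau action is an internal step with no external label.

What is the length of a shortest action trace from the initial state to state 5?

Answer: UNREACHABLE

Working:
BFS to 5:
  depth 0: {0}
  depth 1: {2}
  depth 2: {3}
5 never appears.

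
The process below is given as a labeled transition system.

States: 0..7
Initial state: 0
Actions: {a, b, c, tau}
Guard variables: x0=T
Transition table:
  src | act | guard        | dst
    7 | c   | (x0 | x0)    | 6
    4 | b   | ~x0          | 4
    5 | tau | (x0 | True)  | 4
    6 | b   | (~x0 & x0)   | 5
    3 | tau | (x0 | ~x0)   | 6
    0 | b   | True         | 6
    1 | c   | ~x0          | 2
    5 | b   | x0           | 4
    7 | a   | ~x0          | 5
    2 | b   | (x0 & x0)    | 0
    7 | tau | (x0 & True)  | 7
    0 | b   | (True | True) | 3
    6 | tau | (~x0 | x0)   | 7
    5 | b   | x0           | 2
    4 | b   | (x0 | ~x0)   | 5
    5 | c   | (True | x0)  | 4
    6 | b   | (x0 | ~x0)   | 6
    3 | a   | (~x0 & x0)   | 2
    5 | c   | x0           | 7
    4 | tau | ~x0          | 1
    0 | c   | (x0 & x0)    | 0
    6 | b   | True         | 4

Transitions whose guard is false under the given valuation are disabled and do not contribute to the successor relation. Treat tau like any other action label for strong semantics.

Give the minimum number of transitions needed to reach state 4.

Answer: 2

Trace:
BFS to 4:
  L0 = {0}
  L1 = {3,6}
  L2 = {4,7}
4 enters at depth 2; path b·b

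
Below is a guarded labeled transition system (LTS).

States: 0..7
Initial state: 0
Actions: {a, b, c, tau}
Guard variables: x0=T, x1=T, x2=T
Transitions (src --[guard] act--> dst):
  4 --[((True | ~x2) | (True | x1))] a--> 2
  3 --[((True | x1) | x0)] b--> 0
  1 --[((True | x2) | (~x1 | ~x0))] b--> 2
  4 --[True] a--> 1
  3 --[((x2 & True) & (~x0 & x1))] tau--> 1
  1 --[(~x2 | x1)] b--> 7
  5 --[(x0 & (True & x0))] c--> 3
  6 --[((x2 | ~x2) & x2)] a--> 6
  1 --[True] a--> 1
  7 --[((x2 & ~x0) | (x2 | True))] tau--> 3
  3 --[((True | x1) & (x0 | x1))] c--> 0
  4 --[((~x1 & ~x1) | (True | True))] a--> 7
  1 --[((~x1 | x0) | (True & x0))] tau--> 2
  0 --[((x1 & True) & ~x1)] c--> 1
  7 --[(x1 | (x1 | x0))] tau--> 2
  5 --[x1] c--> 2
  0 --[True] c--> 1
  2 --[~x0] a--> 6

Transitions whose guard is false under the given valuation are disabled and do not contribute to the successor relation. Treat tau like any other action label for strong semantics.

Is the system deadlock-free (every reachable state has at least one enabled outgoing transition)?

R = {0,1,2,3,7}
  0: c→1  [deg 1]
  1: a→1  b→2  b→7  tau→2  [deg 4]
  2: ∅  [STUCK]
  3: b→0  c→0  [deg 2]
  7: tau→2  tau→3  [deg 2]
witness 2: c·b

Answer: DEADLOCK at state 2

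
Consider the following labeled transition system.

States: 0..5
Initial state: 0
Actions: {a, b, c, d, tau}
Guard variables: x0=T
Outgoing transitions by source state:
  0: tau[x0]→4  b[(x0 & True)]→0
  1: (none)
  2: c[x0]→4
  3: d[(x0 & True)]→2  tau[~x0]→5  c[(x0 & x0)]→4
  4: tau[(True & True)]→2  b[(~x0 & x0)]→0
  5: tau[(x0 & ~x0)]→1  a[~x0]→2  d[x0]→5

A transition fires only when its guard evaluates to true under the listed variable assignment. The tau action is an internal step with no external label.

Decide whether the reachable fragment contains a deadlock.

R = {0,2,4}
  0: b→0  tau→4  [2 exit(s)]
  2: c→4  [1 exit(s)]
  4: tau→2  [1 exit(s)]

Answer: DEADLOCK-FREE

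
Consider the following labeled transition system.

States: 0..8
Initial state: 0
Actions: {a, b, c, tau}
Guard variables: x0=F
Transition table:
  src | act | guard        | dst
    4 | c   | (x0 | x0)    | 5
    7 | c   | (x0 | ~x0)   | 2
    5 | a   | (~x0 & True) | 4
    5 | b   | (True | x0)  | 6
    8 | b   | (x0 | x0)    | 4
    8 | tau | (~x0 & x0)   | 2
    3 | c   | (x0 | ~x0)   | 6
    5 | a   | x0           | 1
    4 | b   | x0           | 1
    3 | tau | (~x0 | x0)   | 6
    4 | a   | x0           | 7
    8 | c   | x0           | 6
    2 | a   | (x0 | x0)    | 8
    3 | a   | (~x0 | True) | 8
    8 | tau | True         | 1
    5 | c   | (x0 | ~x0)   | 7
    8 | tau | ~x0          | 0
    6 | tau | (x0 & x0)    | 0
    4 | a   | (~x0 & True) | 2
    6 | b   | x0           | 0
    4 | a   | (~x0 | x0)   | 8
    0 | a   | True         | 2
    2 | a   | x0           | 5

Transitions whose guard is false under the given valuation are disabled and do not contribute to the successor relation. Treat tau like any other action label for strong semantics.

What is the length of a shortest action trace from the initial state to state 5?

Answer: UNREACHABLE

Working:
Breadth-first toward 5:
  depth 0: {0}
  depth 1: {2}
5 never appears.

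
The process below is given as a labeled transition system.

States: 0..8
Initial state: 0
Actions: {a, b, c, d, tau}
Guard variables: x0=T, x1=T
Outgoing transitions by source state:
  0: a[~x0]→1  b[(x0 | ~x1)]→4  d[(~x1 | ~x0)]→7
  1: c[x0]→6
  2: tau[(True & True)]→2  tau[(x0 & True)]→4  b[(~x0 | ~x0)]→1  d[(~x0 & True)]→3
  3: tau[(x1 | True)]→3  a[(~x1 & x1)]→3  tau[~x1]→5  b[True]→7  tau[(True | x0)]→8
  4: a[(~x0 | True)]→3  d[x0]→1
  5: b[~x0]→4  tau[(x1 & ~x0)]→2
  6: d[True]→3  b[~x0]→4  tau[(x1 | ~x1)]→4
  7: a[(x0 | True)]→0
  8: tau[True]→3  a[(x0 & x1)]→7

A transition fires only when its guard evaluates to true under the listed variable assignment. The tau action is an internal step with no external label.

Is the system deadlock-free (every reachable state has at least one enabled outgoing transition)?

R = {0,1,3,4,6,7,8}
  0: b→4  [deg 1]
  1: c→6  [deg 1]
  3: b→7  tau→3  tau→8  [deg 3]
  4: a→3  d→1  [deg 2]
  6: d→3  tau→4  [deg 2]
  7: a→0  [deg 1]
  8: a→7  tau→3  [deg 2]

Answer: DEADLOCK-FREE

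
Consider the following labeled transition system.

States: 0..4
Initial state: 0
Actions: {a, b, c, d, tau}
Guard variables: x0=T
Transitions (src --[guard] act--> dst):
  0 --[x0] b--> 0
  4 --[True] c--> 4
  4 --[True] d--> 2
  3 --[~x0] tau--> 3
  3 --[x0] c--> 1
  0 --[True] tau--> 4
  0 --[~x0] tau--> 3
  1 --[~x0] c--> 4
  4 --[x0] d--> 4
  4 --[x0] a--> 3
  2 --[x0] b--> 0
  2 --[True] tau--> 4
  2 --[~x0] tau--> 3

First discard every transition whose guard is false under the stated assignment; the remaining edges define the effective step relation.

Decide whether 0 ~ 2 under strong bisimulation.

Answer: BISIMILAR

Analysis:
Compute ~ classes (split until stable):
  P[0] = {{0,1,2,3,4}}
  P[1] = {{0,2},{1},{3},{4}}
4 equivalence class(es) (converged in 2)
0∈{0,2}, 2∈{0,2}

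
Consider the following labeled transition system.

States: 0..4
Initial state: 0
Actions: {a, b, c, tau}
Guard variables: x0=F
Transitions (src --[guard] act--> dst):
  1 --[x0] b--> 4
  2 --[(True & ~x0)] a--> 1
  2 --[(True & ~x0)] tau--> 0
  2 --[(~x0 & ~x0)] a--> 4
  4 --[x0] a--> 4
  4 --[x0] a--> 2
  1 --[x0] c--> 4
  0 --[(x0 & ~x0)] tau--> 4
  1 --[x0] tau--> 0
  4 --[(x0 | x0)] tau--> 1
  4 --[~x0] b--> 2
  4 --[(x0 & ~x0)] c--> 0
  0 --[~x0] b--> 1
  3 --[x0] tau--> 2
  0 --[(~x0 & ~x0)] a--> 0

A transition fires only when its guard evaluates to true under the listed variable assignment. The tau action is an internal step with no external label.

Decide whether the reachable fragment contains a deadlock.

Reach set: {0,1}
  0: a→0  b→1  [deg 2]
  1: ∅  [deadlock]
Path to 1: b

Answer: DEADLOCK at state 1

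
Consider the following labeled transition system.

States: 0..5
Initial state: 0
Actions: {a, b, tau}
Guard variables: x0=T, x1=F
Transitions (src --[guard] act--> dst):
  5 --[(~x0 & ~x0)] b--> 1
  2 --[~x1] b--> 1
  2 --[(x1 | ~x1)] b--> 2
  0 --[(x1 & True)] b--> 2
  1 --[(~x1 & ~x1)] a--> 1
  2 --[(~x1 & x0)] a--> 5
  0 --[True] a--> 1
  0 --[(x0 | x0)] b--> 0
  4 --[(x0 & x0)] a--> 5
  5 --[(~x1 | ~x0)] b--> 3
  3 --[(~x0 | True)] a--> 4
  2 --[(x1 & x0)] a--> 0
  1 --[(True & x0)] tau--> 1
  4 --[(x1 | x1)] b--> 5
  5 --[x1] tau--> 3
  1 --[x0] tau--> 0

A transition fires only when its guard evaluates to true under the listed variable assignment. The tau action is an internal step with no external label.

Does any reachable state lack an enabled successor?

R = {0,1}
  0: a→1  b→0  [deg 2]
  1: a→1  tau→0  tau→1  [deg 3]

Answer: DEADLOCK-FREE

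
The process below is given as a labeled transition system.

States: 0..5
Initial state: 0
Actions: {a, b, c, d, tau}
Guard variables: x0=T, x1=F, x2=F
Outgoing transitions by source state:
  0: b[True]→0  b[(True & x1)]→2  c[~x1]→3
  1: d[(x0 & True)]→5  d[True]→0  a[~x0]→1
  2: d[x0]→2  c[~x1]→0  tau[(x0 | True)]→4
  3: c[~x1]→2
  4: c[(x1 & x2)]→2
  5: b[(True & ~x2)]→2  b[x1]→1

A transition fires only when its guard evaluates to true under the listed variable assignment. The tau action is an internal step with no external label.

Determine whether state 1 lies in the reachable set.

Answer: UNREACHABLE

Analysis:
Guard filter leaves 9 enabled edge(s).
L0 = {0}
L1 = {3}  total {0,3}
L2 = {2}  total {0,2,3}
L3 = {4}  total {0,2,3,4}
Reachable = {0,2,3,4}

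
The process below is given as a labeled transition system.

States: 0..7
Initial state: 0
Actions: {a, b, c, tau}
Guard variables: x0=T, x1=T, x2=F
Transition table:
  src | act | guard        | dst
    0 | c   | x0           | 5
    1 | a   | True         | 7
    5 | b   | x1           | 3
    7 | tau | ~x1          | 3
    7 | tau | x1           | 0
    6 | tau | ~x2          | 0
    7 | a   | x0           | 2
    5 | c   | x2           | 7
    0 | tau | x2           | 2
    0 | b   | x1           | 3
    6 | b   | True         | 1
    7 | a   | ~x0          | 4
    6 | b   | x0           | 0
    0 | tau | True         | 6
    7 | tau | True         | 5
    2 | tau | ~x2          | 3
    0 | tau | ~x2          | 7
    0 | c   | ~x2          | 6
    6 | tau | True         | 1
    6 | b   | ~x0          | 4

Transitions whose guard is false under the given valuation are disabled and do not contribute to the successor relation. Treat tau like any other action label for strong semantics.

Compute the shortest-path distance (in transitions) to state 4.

Answer: UNREACHABLE

Analysis:
Breadth-first toward 4:
  depth 0: {0}
  depth 1: {3,5,6,7}
  depth 2: {1,2}
4 never appears.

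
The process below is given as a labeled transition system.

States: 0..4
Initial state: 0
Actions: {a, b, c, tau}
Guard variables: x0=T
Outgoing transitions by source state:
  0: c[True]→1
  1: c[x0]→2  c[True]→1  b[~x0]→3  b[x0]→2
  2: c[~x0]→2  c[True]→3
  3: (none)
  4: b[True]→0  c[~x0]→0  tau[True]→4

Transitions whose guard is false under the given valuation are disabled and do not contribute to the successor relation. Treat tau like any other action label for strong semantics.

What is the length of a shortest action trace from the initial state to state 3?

Answer: 3

Working:
Layered search for 3:
  depth 0: {0}
  depth 1: {1}
  depth 2: {2}
  depth 3: {3}
first hit 3 at d=3 via c·b·c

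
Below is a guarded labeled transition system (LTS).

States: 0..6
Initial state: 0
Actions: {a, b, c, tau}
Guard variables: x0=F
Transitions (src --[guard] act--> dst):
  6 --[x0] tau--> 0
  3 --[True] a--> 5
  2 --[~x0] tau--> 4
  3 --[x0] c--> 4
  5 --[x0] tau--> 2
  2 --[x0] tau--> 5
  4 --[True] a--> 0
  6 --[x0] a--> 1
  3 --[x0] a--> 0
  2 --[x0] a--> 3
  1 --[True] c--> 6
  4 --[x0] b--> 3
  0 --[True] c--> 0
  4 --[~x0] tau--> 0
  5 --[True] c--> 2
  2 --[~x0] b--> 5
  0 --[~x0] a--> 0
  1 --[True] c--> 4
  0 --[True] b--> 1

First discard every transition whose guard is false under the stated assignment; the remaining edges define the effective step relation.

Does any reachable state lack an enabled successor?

Reachable = {0,1,4,6}
  0: a→0  b→1  c→0  [3 exit(s)]
  1: c→4  c→6  [2 exit(s)]
  4: a→0  tau→0  [2 exit(s)]
  6: ∅  [STUCK]
trace reaching 6: b·c

Answer: DEADLOCK at state 6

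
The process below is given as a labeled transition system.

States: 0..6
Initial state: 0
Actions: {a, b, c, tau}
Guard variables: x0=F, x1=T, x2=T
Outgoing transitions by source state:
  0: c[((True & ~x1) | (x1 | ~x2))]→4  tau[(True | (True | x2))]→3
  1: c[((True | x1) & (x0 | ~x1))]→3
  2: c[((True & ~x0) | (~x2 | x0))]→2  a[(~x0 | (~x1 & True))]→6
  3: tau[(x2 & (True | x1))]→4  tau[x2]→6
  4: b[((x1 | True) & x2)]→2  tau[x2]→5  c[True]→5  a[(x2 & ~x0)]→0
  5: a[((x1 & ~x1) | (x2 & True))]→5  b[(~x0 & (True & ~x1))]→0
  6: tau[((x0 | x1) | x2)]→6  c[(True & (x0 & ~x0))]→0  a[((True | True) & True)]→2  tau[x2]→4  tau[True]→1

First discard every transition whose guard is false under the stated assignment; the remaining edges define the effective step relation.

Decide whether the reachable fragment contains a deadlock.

Answer: DEADLOCK at state 1

Analysis:
R = {0,1,2,3,4,5,6}
  0: c→4  tau→3  [2 exit(s)]
  1: ∅  [no exit]
  2: a→6  c→2  [2 exit(s)]
  3: tau→4  tau→6  [2 exit(s)]
  4: a→0  b→2  c→5  tau→5  [4 exit(s)]
  5: a→5  [1 exit(s)]
  6: a→2  tau→1  tau→4  tau→6  [4 exit(s)]
Path to 1: tau·tau·tau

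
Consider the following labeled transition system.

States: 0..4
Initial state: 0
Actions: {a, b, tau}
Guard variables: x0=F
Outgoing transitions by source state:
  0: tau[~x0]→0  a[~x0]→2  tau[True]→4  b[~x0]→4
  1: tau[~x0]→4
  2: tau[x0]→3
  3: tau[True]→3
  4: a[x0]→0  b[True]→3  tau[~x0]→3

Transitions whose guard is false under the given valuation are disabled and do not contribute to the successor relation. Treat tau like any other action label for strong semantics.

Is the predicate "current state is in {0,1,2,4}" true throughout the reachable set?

Allowed set {0,1,2,4}
Reachable = {0,2,3,4}
  0: ✓
  2: ✓
  3: VIOLATES
  4: ✓
reach 3 via tau·b — violates

Answer: INVARIANT VIOLATED at state 3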